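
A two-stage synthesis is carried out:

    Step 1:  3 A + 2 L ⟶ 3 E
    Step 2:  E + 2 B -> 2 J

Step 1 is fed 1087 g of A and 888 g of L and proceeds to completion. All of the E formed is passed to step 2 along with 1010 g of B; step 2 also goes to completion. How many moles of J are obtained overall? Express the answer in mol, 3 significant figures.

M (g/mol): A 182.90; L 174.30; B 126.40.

7.99 mol

Step 1:
n(A) = 1087 / 182.90 = 5.943 mol
n(L) = 888.0 / 174.30 = 5.095 mol
n/ν for A = 5.943/3 = 1.981
n/ν for L = 5.095/2 = 2.548
Smallest n/ν is A → limiting reagent.
n(E) produced = (3/3) × 5.943 = 5.943 mol
Step 2:
n(E) available = 5.943 mol
n(B) = 1010 / 126.40 = 7.991 mol
n/ν for E = 5.943/1 = 5.943
n/ν for B = 7.991/2 = 3.996
Smallest n/ν is B → limiting reagent.
n(J) = (2/2) × 7.991 = 7.991 mol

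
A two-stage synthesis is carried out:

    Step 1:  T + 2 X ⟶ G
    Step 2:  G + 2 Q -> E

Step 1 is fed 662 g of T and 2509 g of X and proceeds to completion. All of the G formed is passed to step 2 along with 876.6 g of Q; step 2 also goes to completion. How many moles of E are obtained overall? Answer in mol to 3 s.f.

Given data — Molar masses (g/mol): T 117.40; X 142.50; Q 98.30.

4.46 mol

Step 1:
n(T) = 662.0 / 117.40 = 5.639 mol
n(X) = 2509 / 142.50 = 17.61 mol
n/ν for T = 5.639/1 = 5.639
n/ν for X = 17.61/2 = 8.805
Smallest n/ν is T → limiting reagent.
n(G) produced = (1/1) × 5.639 = 5.639 mol
Step 2:
n(G) available = 5.639 mol
n(Q) = 876.6 / 98.30 = 8.918 mol
n/ν for G = 5.639/1 = 5.639
n/ν for Q = 8.918/2 = 4.459
Smallest n/ν is Q → limiting reagent.
n(E) = (1/2) × 8.918 = 4.459 mol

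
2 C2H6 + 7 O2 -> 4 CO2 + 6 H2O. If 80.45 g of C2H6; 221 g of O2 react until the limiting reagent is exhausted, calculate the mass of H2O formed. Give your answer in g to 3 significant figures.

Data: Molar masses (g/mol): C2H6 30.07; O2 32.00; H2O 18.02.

107 g

n(C2H6) = 80.45 / 30.07 = 2.675 mol
n(O2) = 221.0 / 32.00 = 6.906 mol
n/ν for C2H6 = 2.675/2 = 1.338
n/ν for O2 = 6.906/7 = 0.9866
Smallest n/ν is O2 → limiting reagent.
n(H2O) = (6/7) × 6.906 = 5.919 mol
mass = 5.919 × 18.02 = 106.7 g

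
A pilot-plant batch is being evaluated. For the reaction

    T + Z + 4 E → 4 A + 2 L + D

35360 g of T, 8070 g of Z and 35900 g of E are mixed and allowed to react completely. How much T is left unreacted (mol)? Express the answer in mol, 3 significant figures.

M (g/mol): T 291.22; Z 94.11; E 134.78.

54.8 mol

n(T) = 35360 / 291.22 = 121.4 mol
n(Z) = 8070 / 94.11 = 85.75 mol
n(E) = 35900 / 134.78 = 266.4 mol
n/ν for T = 121.4/1 = 121.4
n/ν for Z = 85.75/1 = 85.75
n/ν for E = 266.4/4 = 66.60
Smallest n/ν is E → limiting reagent.
T consumed = (1/4) × 266.4 = 66.60 mol
T remaining = 121.4 − 66.60 = 54.80 mol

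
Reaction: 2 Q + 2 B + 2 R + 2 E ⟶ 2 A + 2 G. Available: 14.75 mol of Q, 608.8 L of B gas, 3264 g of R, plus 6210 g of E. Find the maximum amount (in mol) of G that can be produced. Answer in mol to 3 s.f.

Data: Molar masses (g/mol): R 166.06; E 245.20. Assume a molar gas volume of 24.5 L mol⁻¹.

14.8 mol

n(Q) = 14.75 mol
n(B) = 608.8 / 24.5 = 24.85 mol
n(R) = 3264 / 166.06 = 19.66 mol
n(E) = 6210 / 245.20 = 25.33 mol
n/ν for Q = 14.75/2 = 7.375
n/ν for B = 24.85/2 = 12.43
n/ν for R = 19.66/2 = 9.830
n/ν for E = 25.33/2 = 12.67
Smallest n/ν is Q → limiting reagent.
n(G) = (2/2) × 14.75 = 14.75 mol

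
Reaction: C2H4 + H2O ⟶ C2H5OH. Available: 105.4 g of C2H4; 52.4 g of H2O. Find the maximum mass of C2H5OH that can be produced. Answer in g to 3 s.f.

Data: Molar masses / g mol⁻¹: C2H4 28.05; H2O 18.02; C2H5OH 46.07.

134 g

n(C2H4) = 105.4 / 28.05 = 3.758 mol
n(H2O) = 52.40 / 18.02 = 2.908 mol
n/ν → C2H4: 3.758, H2O: 2.908; H2O is limiting.
n(C2H5OH) = (1/1) × 2.908 = 2.908 mol
mass = 2.908 × 46.07 = 134.0 g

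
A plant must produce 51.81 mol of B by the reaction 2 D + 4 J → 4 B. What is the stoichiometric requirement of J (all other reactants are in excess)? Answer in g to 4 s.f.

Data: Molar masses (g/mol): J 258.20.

13380 g

n(B) = 51.81 mol
n(J) = (4/4) × 51.81 = 51.81 mol
mass = 51.81 × 258.20 = 13380 g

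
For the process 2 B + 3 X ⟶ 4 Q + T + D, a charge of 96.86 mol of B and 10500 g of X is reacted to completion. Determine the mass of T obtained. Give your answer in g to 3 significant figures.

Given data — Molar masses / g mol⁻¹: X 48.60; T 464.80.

n(B) = 96.86 mol
n(X) = 10500 / 48.60 = 216.0 mol
n/ν for B = 96.86/2 = 48.43
n/ν for X = 216.0/3 = 72.00
Smallest n/ν is B → limiting reagent.
n(T) = (1/2) × 96.86 = 48.43 mol
mass = 48.43 × 464.80 = 22510 g

22500 g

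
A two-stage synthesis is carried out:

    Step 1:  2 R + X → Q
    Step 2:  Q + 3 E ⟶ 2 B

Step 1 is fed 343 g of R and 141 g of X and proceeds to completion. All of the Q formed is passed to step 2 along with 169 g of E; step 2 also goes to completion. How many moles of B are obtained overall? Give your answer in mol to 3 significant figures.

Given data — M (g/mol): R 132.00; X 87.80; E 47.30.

2.38 mol

Step 1:
n(R) = 343.0 / 132.00 = 2.598 mol
n(X) = 141.0 / 87.80 = 1.606 mol
n/ν → R: 1.299, X: 1.606; R is limiting.
n(Q) produced = (1/2) × 2.598 = 1.299 mol
Step 2:
n(Q) available = 1.299 mol
n(E) = 169.0 / 47.30 = 3.573 mol
n/ν → Q: 1.299, E: 1.191; E is limiting.
n(B) = (2/3) × 3.573 = 2.382 mol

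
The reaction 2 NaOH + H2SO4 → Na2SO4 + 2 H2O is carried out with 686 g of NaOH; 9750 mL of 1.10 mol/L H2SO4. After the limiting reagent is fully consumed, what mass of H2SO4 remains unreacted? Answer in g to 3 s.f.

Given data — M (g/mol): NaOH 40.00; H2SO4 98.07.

211 g

n(NaOH) = 686.0 / 40.00 = 17.15 mol
n(H2SO4) = 1.10 × 9750/1000 = 10.73 mol
n/ν for NaOH = 17.15/2 = 8.575
n/ν for H2SO4 = 10.73/1 = 10.73
Smallest n/ν is NaOH → limiting reagent.
H2SO4 consumed = (1/2) × 17.15 = 8.575 mol
H2SO4 remaining = 10.73 − 8.575 = 2.155 mol
mass = 2.155 × 98.07 = 211.3 g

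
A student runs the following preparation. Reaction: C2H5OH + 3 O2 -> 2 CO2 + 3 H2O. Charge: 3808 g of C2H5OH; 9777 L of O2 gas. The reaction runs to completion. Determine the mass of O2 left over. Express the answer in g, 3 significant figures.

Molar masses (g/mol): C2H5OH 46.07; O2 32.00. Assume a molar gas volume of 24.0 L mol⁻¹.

5100 g

n(C2H5OH) = 3808 / 46.07 = 82.66 mol
n(O2) = 9777 / 24.0 = 407.4 mol
n/ν → C2H5OH: 82.66, O2: 135.8; C2H5OH is limiting.
O2 consumed = (3/1) × 82.66 = 248.0 mol
O2 remaining = 407.4 − 248.0 = 159.4 mol
mass = 159.4 × 32.00 = 5101 g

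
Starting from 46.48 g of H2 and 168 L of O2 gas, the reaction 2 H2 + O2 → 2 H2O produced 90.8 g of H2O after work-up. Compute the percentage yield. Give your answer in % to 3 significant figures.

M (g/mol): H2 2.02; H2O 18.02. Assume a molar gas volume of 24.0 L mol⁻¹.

n(H2) = 46.48 / 2.02 = 23.01 mol
n(O2) = 168.0 / 24.0 = 7.000 mol
n/ν for H2 = 23.01/2 = 11.51
n/ν for O2 = 7.000/1 = 7.000
Smallest n/ν is O2 → limiting reagent.
theoretical n(H2O) = (2/1) × 7.000 = 14.00 mol → 252.3 g
% yield = 90.8 / 252.3 × 100 = 35.99 %

36.0 %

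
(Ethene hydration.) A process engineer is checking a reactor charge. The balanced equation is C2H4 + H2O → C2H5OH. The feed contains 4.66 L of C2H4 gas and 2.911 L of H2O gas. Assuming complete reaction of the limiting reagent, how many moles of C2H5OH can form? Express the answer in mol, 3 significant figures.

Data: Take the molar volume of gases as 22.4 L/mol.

0.130 mol

n(C2H4) = 4.660 / 22.4 = 0.2080 mol
n(H2O) = 2.911 / 22.4 = 0.1300 mol
n/ν → C2H4: 0.2080, H2O: 0.1300; H2O is limiting.
n(C2H5OH) = (1/1) × 0.1300 = 0.1300 mol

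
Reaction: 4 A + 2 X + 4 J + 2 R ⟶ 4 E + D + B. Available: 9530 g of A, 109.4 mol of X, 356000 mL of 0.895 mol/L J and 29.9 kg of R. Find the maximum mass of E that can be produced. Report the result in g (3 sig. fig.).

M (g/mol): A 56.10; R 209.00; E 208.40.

n(A) = 9530 / 56.10 = 169.9 mol
n(X) = 109.4 mol
n(J) = 0.895 × 356000/1000 = 318.6 mol
n(R) = 29.90×1000 / 209.00 = 143.1 mol
n/ν → A: 42.48, X: 54.70, J: 79.65, R: 71.55; A is limiting.
n(E) = (4/4) × 169.9 = 169.9 mol
mass = 169.9 × 208.40 = 35410 g

35400 g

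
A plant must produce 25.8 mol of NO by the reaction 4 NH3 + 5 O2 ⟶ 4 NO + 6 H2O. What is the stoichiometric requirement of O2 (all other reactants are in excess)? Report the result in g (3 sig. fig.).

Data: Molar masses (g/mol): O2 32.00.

n(NO) = 25.80 mol
n(O2) = (5/4) × 25.80 = 32.25 mol
mass = 32.25 × 32.00 = 1032 g

1030 g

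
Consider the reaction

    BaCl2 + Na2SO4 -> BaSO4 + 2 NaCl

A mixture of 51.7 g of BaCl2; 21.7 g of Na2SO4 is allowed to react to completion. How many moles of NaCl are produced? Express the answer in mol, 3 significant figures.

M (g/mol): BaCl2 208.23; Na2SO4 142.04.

0.306 mol

n(BaCl2) = 51.70 / 208.23 = 0.2483 mol
n(Na2SO4) = 21.70 / 142.04 = 0.1528 mol
n/ν → BaCl2: 0.2483, Na2SO4: 0.1528; Na2SO4 is limiting.
n(NaCl) = (2/1) × 0.1528 = 0.3056 mol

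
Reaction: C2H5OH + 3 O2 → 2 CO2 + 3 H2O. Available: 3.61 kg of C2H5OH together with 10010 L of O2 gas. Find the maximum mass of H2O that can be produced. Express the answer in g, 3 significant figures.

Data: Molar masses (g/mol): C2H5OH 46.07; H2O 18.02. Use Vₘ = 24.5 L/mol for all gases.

n(C2H5OH) = 3.610×1000 / 46.07 = 78.36 mol
n(O2) = 10010 / 24.5 = 408.6 mol
n/ν → C2H5OH: 78.36, O2: 136.2; C2H5OH is limiting.
n(H2O) = (3/1) × 78.36 = 235.1 mol
mass = 235.1 × 18.02 = 4237 g

4240 g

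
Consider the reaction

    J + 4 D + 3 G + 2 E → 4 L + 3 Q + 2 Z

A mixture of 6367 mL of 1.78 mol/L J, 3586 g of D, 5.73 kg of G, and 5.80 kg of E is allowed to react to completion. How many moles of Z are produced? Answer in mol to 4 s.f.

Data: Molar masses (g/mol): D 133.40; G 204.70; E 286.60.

13.44 mol

n(J) = 1.78 × 6367/1000 = 11.33 mol
n(D) = 3586 / 133.40 = 26.88 mol
n(G) = 5.730×1000 / 204.70 = 27.99 mol
n(E) = 5.800×1000 / 286.60 = 20.24 mol
n/ν for J = 11.33/1 = 11.33
n/ν for D = 26.88/4 = 6.720
n/ν for G = 27.99/3 = 9.330
n/ν for E = 20.24/2 = 10.12
Smallest n/ν is D → limiting reagent.
n(Z) = (2/4) × 26.88 = 13.44 mol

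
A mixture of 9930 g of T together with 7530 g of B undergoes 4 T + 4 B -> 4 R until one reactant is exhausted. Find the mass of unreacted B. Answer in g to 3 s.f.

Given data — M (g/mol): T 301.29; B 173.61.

n(T) = 9930 / 301.29 = 32.96 mol
n(B) = 7530 / 173.61 = 43.37 mol
n/ν → T: 8.240, B: 10.84; T is limiting.
B consumed = (4/4) × 32.96 = 32.96 mol
B remaining = 43.37 − 32.96 = 10.41 mol
mass = 10.41 × 173.61 = 1807 g

1810 g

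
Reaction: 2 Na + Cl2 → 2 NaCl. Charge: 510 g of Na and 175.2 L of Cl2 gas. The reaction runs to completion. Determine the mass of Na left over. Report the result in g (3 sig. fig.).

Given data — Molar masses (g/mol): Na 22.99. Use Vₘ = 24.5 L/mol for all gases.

181 g

n(Na) = 510.0 / 22.99 = 22.18 mol
n(Cl2) = 175.2 / 24.5 = 7.151 mol
n/ν for Na = 22.18/2 = 11.09
n/ν for Cl2 = 7.151/1 = 7.151
Smallest n/ν is Cl2 → limiting reagent.
Na consumed = (2/1) × 7.151 = 14.30 mol
Na remaining = 22.18 − 14.30 = 7.880 mol
mass = 7.880 × 22.99 = 181.2 g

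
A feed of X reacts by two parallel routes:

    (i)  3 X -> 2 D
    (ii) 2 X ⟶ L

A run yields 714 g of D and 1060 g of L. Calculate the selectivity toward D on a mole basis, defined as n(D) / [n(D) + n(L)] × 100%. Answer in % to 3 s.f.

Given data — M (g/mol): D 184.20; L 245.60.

47.3 %

n(D) = 714 / 184.20 = 3.876 mol
n(L) = 1060 / 245.60 = 4.316 mol
selectivity = 3.876/(3.876+4.316) × 100 = 47.31 %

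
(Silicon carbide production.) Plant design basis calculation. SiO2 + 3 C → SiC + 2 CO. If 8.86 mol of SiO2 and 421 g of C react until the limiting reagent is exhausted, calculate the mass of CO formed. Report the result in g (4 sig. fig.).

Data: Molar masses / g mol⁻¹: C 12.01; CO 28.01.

n(SiO2) = 8.860 mol
n(C) = 421.0 / 12.01 = 35.05 mol
n/ν for SiO2 = 8.860/1 = 8.860
n/ν for C = 35.05/3 = 11.68
Smallest n/ν is SiO2 → limiting reagent.
n(CO) = (2/1) × 8.860 = 17.72 mol
mass = 17.72 × 28.01 = 496.3 g

496.3 g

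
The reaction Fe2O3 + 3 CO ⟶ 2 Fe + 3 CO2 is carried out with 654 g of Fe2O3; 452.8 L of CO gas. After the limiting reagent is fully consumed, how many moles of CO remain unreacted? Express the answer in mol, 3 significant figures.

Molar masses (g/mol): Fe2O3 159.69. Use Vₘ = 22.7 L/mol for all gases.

n(Fe2O3) = 654.0 / 159.69 = 4.095 mol
n(CO) = 452.8 / 22.7 = 19.95 mol
n/ν for Fe2O3 = 4.095/1 = 4.095
n/ν for CO = 19.95/3 = 6.650
Smallest n/ν is Fe2O3 → limiting reagent.
CO consumed = (3/1) × 4.095 = 12.29 mol
CO remaining = 19.95 − 12.29 = 7.660 mol

7.66 mol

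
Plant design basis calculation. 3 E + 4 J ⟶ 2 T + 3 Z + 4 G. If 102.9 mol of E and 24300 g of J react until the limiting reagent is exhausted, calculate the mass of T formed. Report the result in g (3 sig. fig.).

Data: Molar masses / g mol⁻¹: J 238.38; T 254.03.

n(E) = 102.9 mol
n(J) = 24300 / 238.38 = 101.9 mol
n/ν → E: 34.30, J: 25.48; J is limiting.
n(T) = (2/4) × 101.9 = 50.95 mol
mass = 50.95 × 254.03 = 12940 g

12900 g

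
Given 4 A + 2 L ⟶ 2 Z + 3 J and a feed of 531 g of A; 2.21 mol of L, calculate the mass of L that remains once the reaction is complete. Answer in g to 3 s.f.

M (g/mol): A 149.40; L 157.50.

n(A) = 531.0 / 149.40 = 3.554 mol
n(L) = 2.210 mol
n/ν for A = 3.554/4 = 0.8885
n/ν for L = 2.210/2 = 1.105
Smallest n/ν is A → limiting reagent.
L consumed = (2/4) × 3.554 = 1.777 mol
L remaining = 2.210 − 1.777 = 0.4330 mol
mass = 0.4330 × 157.50 = 68.20 g

68.2 g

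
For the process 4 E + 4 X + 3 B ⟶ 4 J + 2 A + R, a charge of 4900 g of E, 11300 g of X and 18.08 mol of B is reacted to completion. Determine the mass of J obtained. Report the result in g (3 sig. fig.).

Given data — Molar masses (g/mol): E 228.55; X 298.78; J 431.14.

9240 g

n(E) = 4900 / 228.55 = 21.44 mol
n(X) = 11300 / 298.78 = 37.82 mol
n(B) = 18.08 mol
n/ν → E: 5.360, X: 9.455, B: 6.027; E is limiting.
n(J) = (4/4) × 21.44 = 21.44 mol
mass = 21.44 × 431.14 = 9244 g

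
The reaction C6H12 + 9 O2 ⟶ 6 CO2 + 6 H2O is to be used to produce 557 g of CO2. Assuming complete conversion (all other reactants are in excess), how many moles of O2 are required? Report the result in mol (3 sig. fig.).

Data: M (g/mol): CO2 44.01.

19.0 mol

n(CO2) = 557 / 44.01 = 12.66 mol
n(O2) = (9/6) × 12.66 = 18.99 mol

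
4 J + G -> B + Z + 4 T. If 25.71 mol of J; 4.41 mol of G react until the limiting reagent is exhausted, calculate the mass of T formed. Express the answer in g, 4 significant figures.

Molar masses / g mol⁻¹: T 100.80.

n(J) = 25.71 mol
n(G) = 4.410 mol
n/ν → J: 6.428, G: 4.410; G is limiting.
n(T) = (4/1) × 4.410 = 17.64 mol
mass = 17.64 × 100.80 = 1778 g

1778 g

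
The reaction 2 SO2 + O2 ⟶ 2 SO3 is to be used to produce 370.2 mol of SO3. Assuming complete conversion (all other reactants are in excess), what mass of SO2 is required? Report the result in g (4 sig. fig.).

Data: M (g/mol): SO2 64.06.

n(SO3) = 370.2 mol
n(SO2) = (2/2) × 370.2 = 370.2 mol
mass = 370.2 × 64.06 = 23720 g

23720 g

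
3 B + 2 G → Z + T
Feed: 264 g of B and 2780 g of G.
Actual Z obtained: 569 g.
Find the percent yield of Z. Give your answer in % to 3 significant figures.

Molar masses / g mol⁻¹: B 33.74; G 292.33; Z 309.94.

n(B) = 264.0 / 33.74 = 7.825 mol
n(G) = 2780 / 292.33 = 9.510 mol
n/ν for B = 7.825/3 = 2.608
n/ν for G = 9.510/2 = 4.755
Smallest n/ν is B → limiting reagent.
theoretical n(Z) = (1/3) × 7.825 = 2.608 mol → 808.3 g
% yield = 569 / 808.3 × 100 = 70.39 %

70.4 %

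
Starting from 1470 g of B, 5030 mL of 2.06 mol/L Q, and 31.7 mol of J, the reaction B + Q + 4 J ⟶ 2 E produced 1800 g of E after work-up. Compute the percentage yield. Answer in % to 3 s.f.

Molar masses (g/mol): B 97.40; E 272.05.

41.7 %

n(B) = 1470 / 97.40 = 15.09 mol
n(Q) = 2.06 × 5030/1000 = 10.36 mol
n(J) = 31.70 mol
n/ν for B = 15.09/1 = 15.09
n/ν for Q = 10.36/1 = 10.36
n/ν for J = 31.70/4 = 7.925
Smallest n/ν is J → limiting reagent.
theoretical n(E) = (2/4) × 31.70 = 15.85 mol → 4312 g
% yield = 1800 / 4312 × 100 = 41.74 %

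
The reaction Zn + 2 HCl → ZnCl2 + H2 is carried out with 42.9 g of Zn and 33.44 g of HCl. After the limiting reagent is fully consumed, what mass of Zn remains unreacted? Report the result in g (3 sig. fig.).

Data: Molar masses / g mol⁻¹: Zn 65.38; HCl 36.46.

n(Zn) = 42.90 / 65.38 = 0.6562 mol
n(HCl) = 33.44 / 36.46 = 0.9172 mol
n/ν → Zn: 0.6562, HCl: 0.4586; HCl is limiting.
Zn consumed = (1/2) × 0.9172 = 0.4586 mol
Zn remaining = 0.6562 − 0.4586 = 0.1976 mol
mass = 0.1976 × 65.38 = 12.92 g

12.9 g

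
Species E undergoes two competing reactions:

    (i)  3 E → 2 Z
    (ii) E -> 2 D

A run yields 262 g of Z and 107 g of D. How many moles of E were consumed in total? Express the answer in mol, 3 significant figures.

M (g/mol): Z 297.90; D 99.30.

n(Z) = 262 / 297.90 = 0.8795 mol
n(D) = 107 / 99.30 = 1.078 mol
n(E) via (i) = (3/2)×0.8795 = 1.319 mol
n(E) via (ii) = (1/2)×1.078 = 0.5390 mol
total n(E) = 1.319 + 0.5390 = 1.858 mol

1.86 mol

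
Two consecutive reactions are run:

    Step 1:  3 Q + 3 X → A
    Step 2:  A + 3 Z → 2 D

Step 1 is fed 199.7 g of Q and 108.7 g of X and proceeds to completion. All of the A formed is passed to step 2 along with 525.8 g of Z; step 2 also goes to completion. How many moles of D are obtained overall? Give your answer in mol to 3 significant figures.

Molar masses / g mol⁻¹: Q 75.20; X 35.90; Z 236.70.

1.48 mol

Step 1:
n(Q) = 199.7 / 75.20 = 2.656 mol
n(X) = 108.7 / 35.90 = 3.028 mol
n/ν for Q = 2.656/3 = 0.8853
n/ν for X = 3.028/3 = 1.009
Smallest n/ν is Q → limiting reagent.
n(A) produced = (1/3) × 2.656 = 0.8853 mol
Step 2:
n(A) available = 0.8853 mol
n(Z) = 525.8 / 236.70 = 2.221 mol
n/ν for A = 0.8853/1 = 0.8853
n/ν for Z = 2.221/3 = 0.7403
Smallest n/ν is Z → limiting reagent.
n(D) = (2/3) × 2.221 = 1.481 mol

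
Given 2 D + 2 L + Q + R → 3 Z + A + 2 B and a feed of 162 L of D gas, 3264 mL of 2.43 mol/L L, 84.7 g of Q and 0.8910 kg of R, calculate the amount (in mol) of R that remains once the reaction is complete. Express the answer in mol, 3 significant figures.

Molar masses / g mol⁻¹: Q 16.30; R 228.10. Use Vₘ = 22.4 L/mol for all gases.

0.290 mol

n(D) = 162.0 / 22.4 = 7.232 mol
n(L) = 2.43 × 3264/1000 = 7.932 mol
n(Q) = 84.70 / 16.30 = 5.196 mol
n(R) = 0.8910×1000 / 228.10 = 3.906 mol
n/ν for D = 7.232/2 = 3.616
n/ν for L = 7.932/2 = 3.966
n/ν for Q = 5.196/1 = 5.196
n/ν for R = 3.906/1 = 3.906
Smallest n/ν is D → limiting reagent.
R consumed = (1/2) × 7.232 = 3.616 mol
R remaining = 3.906 − 3.616 = 0.2900 mol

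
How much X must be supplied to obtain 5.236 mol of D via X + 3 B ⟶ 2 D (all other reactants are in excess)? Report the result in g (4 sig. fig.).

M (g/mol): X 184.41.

n(D) = 5.236 mol
n(X) = (1/2) × 5.236 = 2.618 mol
mass = 2.618 × 184.41 = 482.8 g

482.8 g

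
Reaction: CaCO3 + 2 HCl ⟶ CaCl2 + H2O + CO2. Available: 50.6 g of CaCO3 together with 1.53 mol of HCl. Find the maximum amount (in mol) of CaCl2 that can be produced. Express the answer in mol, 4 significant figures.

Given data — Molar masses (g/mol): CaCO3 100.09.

0.5055 mol

n(CaCO3) = 50.60 / 100.09 = 0.5055 mol
n(HCl) = 1.530 mol
n/ν → CaCO3: 0.5055, HCl: 0.7650; CaCO3 is limiting.
n(CaCl2) = (1/1) × 0.5055 = 0.5055 mol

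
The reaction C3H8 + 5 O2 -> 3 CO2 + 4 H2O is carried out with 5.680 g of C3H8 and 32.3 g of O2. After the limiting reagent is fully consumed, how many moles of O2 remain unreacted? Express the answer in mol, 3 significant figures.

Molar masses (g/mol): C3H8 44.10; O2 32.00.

n(C3H8) = 5.680 / 44.10 = 0.1288 mol
n(O2) = 32.30 / 32.00 = 1.009 mol
n/ν for C3H8 = 0.1288/1 = 0.1288
n/ν for O2 = 1.009/5 = 0.2018
Smallest n/ν is C3H8 → limiting reagent.
O2 consumed = (5/1) × 0.1288 = 0.6440 mol
O2 remaining = 1.009 − 0.6440 = 0.3650 mol

0.365 mol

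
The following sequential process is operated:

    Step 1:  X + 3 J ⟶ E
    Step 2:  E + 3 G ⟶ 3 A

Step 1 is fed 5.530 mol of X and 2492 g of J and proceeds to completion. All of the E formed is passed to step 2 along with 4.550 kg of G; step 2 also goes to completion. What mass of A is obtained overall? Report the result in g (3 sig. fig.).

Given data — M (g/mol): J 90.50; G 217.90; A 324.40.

5380 g

Step 1:
n(X) = 5.530 mol
n(J) = 2492 / 90.50 = 27.54 mol
n/ν → X: 5.530, J: 9.180; X is limiting.
n(E) produced = (1/1) × 5.530 = 5.530 mol
Step 2:
n(E) available = 5.530 mol
n(G) = 4.550×1000 / 217.90 = 20.88 mol
n/ν → E: 5.530, G: 6.960; E is limiting.
n(A) = (3/1) × 5.530 = 16.59 mol
mass = 16.59 × 324.40 = 5382 g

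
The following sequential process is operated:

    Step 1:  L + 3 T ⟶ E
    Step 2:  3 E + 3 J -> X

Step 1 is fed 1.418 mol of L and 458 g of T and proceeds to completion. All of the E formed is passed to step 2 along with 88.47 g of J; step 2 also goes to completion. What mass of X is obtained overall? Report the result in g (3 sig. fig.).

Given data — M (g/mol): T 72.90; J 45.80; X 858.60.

Step 1:
n(L) = 1.418 mol
n(T) = 458.0 / 72.90 = 6.283 mol
n/ν → L: 1.418, T: 2.094; L is limiting.
n(E) produced = (1/1) × 1.418 = 1.418 mol
Step 2:
n(E) available = 1.418 mol
n(J) = 88.47 / 45.80 = 1.932 mol
n/ν → E: 0.4727, J: 0.6440; E is limiting.
n(X) = (1/3) × 1.418 = 0.4727 mol
mass = 0.4727 × 858.60 = 405.9 g

406 g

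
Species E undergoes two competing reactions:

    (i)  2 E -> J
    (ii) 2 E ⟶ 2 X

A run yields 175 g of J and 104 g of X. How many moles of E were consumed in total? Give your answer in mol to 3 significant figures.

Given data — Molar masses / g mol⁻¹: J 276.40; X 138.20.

2.02 mol

n(J) = 175 / 276.40 = 0.6331 mol
n(X) = 104 / 138.20 = 0.7525 mol
n(E) via (i) = (2/1)×0.6331 = 1.266 mol
n(E) via (ii) = (2/2)×0.7525 = 0.7525 mol
total n(E) = 1.266 + 0.7525 = 2.019 mol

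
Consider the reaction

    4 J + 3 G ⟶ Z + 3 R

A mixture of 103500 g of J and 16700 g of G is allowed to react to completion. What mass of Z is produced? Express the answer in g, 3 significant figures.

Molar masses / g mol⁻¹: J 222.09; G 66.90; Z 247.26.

n(J) = 103500 / 222.09 = 466.0 mol
n(G) = 16700 / 66.90 = 249.6 mol
n/ν for J = 466.0/4 = 116.5
n/ν for G = 249.6/3 = 83.20
Smallest n/ν is G → limiting reagent.
n(Z) = (1/3) × 249.6 = 83.20 mol
mass = 83.20 × 247.26 = 20570 g

20600 g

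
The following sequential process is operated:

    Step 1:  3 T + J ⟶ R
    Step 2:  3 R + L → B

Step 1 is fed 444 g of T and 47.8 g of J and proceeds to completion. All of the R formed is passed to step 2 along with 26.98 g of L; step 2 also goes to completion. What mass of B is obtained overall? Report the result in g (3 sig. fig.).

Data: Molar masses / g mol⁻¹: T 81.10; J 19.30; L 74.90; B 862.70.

Step 1:
n(T) = 444.0 / 81.10 = 5.475 mol
n(J) = 47.80 / 19.30 = 2.477 mol
n/ν → T: 1.825, J: 2.477; T is limiting.
n(R) produced = (1/3) × 5.475 = 1.825 mol
Step 2:
n(R) available = 1.825 mol
n(L) = 26.98 / 74.90 = 0.3602 mol
n/ν → R: 0.6083, L: 0.3602; L is limiting.
n(B) = (1/1) × 0.3602 = 0.3602 mol
mass = 0.3602 × 862.70 = 310.7 g

311 g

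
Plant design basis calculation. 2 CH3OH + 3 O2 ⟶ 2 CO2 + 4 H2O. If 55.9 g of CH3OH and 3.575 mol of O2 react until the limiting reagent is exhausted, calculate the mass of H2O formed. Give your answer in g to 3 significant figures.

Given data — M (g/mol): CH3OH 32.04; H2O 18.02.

n(CH3OH) = 55.90 / 32.04 = 1.745 mol
n(O2) = 3.575 mol
n/ν → CH3OH: 0.8725, O2: 1.192; CH3OH is limiting.
n(H2O) = (4/2) × 1.745 = 3.490 mol
mass = 3.490 × 18.02 = 62.89 g

62.9 g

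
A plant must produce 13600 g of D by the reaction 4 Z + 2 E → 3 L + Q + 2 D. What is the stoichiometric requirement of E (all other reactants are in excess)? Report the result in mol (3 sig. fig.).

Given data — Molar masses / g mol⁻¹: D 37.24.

n(D) = 13600 / 37.24 = 365.2 mol
n(E) = (2/2) × 365.2 = 365.2 mol

365 mol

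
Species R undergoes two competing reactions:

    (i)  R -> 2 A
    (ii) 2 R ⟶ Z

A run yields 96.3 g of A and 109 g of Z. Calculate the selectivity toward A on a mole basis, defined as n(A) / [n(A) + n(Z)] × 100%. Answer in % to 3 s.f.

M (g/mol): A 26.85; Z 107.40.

n(A) = 96.3 / 26.85 = 3.587 mol
n(Z) = 109 / 107.40 = 1.015 mol
selectivity = 3.587/(3.587+1.015) × 100 = 77.94 %

77.9 %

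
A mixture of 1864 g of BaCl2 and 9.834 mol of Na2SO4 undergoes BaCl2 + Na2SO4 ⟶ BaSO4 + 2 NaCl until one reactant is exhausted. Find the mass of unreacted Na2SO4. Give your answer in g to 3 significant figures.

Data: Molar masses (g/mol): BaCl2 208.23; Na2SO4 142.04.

125 g

n(BaCl2) = 1864 / 208.23 = 8.952 mol
n(Na2SO4) = 9.834 mol
n/ν for BaCl2 = 8.952/1 = 8.952
n/ν for Na2SO4 = 9.834/1 = 9.834
Smallest n/ν is BaCl2 → limiting reagent.
Na2SO4 consumed = (1/1) × 8.952 = 8.952 mol
Na2SO4 remaining = 9.834 − 8.952 = 0.8820 mol
mass = 0.8820 × 142.04 = 125.3 g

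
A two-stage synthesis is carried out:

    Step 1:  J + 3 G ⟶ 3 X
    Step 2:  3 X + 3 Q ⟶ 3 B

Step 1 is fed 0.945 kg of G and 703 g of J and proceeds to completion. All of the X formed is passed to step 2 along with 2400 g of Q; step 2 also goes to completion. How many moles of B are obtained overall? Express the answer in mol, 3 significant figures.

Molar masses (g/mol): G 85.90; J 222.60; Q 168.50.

Step 1:
n(G) = 0.9450×1000 / 85.90 = 11.00 mol
n(J) = 703.0 / 222.60 = 3.158 mol
n/ν → G: 3.667, J: 3.158; J is limiting.
n(X) produced = (3/1) × 3.158 = 9.474 mol
Step 2:
n(X) available = 9.474 mol
n(Q) = 2400 / 168.50 = 14.24 mol
n/ν → X: 3.158, Q: 4.747; X is limiting.
n(B) = (3/3) × 9.474 = 9.474 mol

9.47 mol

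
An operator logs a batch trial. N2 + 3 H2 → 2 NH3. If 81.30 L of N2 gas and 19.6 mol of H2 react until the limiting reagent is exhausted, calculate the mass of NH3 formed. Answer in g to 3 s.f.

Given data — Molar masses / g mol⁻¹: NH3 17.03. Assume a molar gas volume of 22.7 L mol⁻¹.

n(N2) = 81.30 / 22.7 = 3.581 mol
n(H2) = 19.60 mol
n/ν for N2 = 3.581/1 = 3.581
n/ν for H2 = 19.60/3 = 6.533
Smallest n/ν is N2 → limiting reagent.
n(NH3) = (2/1) × 3.581 = 7.162 mol
mass = 7.162 × 17.03 = 122.0 g

122 g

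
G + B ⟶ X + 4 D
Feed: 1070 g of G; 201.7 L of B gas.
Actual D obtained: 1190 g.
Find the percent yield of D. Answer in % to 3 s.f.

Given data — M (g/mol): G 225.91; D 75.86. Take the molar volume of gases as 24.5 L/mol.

82.8 %

n(G) = 1070 / 225.91 = 4.736 mol
n(B) = 201.7 / 24.5 = 8.233 mol
n/ν for G = 4.736/1 = 4.736
n/ν for B = 8.233/1 = 8.233
Smallest n/ν is G → limiting reagent.
theoretical n(D) = (4/1) × 4.736 = 18.94 mol → 1437 g
% yield = 1190 / 1437 × 100 = 82.81 %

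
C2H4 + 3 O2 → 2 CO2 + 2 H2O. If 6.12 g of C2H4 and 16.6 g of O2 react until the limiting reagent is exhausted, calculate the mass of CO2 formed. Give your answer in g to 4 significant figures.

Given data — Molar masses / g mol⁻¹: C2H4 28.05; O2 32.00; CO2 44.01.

n(C2H4) = 6.120 / 28.05 = 0.2182 mol
n(O2) = 16.60 / 32.00 = 0.5188 mol
n/ν for C2H4 = 0.2182/1 = 0.2182
n/ν for O2 = 0.5188/3 = 0.1729
Smallest n/ν is O2 → limiting reagent.
n(CO2) = (2/3) × 0.5188 = 0.3459 mol
mass = 0.3459 × 44.01 = 15.22 g

15.22 g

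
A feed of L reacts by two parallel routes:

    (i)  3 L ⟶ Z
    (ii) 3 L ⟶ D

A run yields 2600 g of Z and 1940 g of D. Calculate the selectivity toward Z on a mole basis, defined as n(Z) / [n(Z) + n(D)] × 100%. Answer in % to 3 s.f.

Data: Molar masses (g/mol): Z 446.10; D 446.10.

n(Z) = 2600 / 446.10 = 5.828 mol
n(D) = 1940 / 446.10 = 4.349 mol
selectivity = 5.828/(5.828+4.349) × 100 = 57.27 %

57.3 %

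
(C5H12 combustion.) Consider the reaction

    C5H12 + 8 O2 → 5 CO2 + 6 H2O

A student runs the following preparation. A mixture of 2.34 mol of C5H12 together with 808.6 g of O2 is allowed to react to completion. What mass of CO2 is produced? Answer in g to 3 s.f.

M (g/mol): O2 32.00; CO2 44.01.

n(C5H12) = 2.340 mol
n(O2) = 808.6 / 32.00 = 25.27 mol
n/ν for C5H12 = 2.340/1 = 2.340
n/ν for O2 = 25.27/8 = 3.159
Smallest n/ν is C5H12 → limiting reagent.
n(CO2) = (5/1) × 2.340 = 11.70 mol
mass = 11.70 × 44.01 = 514.9 g

515 g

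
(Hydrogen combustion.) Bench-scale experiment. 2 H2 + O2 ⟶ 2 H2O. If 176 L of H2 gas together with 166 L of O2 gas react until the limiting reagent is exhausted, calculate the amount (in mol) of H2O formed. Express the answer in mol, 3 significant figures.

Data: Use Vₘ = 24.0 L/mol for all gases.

7.33 mol

n(H2) = 176.0 / 24.0 = 7.333 mol
n(O2) = 166.0 / 24.0 = 6.917 mol
n/ν for H2 = 7.333/2 = 3.667
n/ν for O2 = 6.917/1 = 6.917
Smallest n/ν is H2 → limiting reagent.
n(H2O) = (2/2) × 7.333 = 7.333 mol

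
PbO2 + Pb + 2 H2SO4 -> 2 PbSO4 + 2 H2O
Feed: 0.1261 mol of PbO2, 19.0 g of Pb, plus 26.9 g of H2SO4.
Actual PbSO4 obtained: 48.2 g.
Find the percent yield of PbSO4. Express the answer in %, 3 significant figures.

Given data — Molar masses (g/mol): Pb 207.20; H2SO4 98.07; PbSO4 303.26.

n(PbO2) = 0.1261 mol
n(Pb) = 19.00 / 207.20 = 0.09170 mol
n(H2SO4) = 26.90 / 98.07 = 0.2743 mol
n/ν → PbO2: 0.1261, Pb: 0.09170, H2SO4: 0.1372; Pb is limiting.
theoretical n(PbSO4) = (2/1) × 0.09170 = 0.1834 mol → 55.62 g
% yield = 48.2 / 55.62 × 100 = 86.66 %

86.7 %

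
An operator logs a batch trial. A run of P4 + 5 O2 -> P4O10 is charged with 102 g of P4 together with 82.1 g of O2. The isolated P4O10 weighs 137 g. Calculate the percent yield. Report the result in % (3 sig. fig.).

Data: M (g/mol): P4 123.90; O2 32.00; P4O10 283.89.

n(P4) = 102.0 / 123.90 = 0.8232 mol
n(O2) = 82.10 / 32.00 = 2.566 mol
n/ν for P4 = 0.8232/1 = 0.8232
n/ν for O2 = 2.566/5 = 0.5132
Smallest n/ν is O2 → limiting reagent.
theoretical n(P4O10) = (1/5) × 2.566 = 0.5132 mol → 145.7 g
% yield = 137 / 145.7 × 100 = 94.03 %

94.0 %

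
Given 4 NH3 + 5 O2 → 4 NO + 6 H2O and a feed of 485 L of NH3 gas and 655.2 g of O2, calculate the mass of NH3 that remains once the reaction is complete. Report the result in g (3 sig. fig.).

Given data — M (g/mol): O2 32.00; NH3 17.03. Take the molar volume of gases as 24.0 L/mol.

n(NH3) = 485.0 / 24.0 = 20.21 mol
n(O2) = 655.2 / 32.00 = 20.48 mol
n/ν → NH3: 5.053, O2: 4.096; O2 is limiting.
NH3 consumed = (4/5) × 20.48 = 16.38 mol
NH3 remaining = 20.21 − 16.38 = 3.830 mol
mass = 3.830 × 17.03 = 65.22 g

65.2 g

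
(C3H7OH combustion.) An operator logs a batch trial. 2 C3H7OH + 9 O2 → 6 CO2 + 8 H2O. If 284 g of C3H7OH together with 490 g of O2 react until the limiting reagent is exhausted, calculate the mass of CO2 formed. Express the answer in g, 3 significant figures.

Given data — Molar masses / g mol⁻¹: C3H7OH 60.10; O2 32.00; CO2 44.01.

449 g

n(C3H7OH) = 284.0 / 60.10 = 4.725 mol
n(O2) = 490.0 / 32.00 = 15.31 mol
n/ν for C3H7OH = 4.725/2 = 2.363
n/ν for O2 = 15.31/9 = 1.701
Smallest n/ν is O2 → limiting reagent.
n(CO2) = (6/9) × 15.31 = 10.21 mol
mass = 10.21 × 44.01 = 449.3 g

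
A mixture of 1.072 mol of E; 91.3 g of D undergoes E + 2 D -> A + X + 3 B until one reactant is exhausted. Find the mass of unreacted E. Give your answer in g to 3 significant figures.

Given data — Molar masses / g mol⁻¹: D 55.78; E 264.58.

67.1 g

n(E) = 1.072 mol
n(D) = 91.30 / 55.78 = 1.637 mol
n/ν → E: 1.072, D: 0.8185; D is limiting.
E consumed = (1/2) × 1.637 = 0.8185 mol
E remaining = 1.072 − 0.8185 = 0.2535 mol
mass = 0.2535 × 264.58 = 67.07 g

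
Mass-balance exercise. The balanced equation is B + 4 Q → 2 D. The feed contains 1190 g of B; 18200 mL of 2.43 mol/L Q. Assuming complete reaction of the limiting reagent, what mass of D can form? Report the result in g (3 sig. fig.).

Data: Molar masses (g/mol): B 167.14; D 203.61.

2900 g

n(B) = 1190 / 167.14 = 7.120 mol
n(Q) = 2.43 × 18200/1000 = 44.23 mol
n/ν for B = 7.120/1 = 7.120
n/ν for Q = 44.23/4 = 11.06
Smallest n/ν is B → limiting reagent.
n(D) = (2/1) × 7.120 = 14.24 mol
mass = 14.24 × 203.61 = 2899 g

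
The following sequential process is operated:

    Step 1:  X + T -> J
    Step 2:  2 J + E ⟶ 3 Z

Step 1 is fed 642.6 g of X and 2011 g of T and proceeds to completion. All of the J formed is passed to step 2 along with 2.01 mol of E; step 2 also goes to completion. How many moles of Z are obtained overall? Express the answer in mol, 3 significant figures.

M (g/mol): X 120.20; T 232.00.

Step 1:
n(X) = 642.6 / 120.20 = 5.346 mol
n(T) = 2011 / 232.00 = 8.668 mol
n/ν → X: 5.346, T: 8.668; X is limiting.
n(J) produced = (1/1) × 5.346 = 5.346 mol
Step 2:
n(J) available = 5.346 mol
n(E) = 2.010 mol
n/ν → J: 2.673, E: 2.010; E is limiting.
n(Z) = (3/1) × 2.010 = 6.030 mol

6.03 mol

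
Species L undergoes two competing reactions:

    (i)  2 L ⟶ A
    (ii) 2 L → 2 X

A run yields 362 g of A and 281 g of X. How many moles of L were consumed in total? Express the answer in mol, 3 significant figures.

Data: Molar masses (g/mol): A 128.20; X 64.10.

n(A) = 362 / 128.20 = 2.824 mol
n(X) = 281 / 64.10 = 4.384 mol
n(L) via (i) = (2/1)×2.824 = 5.648 mol
n(L) via (ii) = (2/2)×4.384 = 4.384 mol
total n(L) = 5.648 + 4.384 = 10.03 mol

10.0 mol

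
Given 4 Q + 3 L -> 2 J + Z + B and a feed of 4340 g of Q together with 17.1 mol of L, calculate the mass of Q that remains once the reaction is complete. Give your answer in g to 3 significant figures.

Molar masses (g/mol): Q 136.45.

1230 g

n(Q) = 4340 / 136.45 = 31.81 mol
n(L) = 17.10 mol
n/ν for Q = 31.81/4 = 7.953
n/ν for L = 17.10/3 = 5.700
Smallest n/ν is L → limiting reagent.
Q consumed = (4/3) × 17.10 = 22.80 mol
Q remaining = 31.81 − 22.80 = 9.010 mol
mass = 9.010 × 136.45 = 1229 g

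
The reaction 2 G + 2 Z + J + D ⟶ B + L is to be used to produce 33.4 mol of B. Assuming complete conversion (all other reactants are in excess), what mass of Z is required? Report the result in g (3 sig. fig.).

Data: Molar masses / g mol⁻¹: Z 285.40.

19100 g

n(B) = 33.40 mol
n(Z) = (2/1) × 33.40 = 66.80 mol
mass = 66.80 × 285.40 = 19060 g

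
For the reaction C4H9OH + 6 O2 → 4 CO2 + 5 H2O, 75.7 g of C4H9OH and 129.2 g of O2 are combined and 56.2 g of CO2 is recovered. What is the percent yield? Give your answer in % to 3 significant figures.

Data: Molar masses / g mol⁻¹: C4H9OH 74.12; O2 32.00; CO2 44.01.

47.4 %

n(C4H9OH) = 75.70 / 74.12 = 1.021 mol
n(O2) = 129.2 / 32.00 = 4.038 mol
n/ν for C4H9OH = 1.021/1 = 1.021
n/ν for O2 = 4.038/6 = 0.6730
Smallest n/ν is O2 → limiting reagent.
theoretical n(CO2) = (4/6) × 4.038 = 2.692 mol → 118.5 g
% yield = 56.2 / 118.5 × 100 = 47.43 %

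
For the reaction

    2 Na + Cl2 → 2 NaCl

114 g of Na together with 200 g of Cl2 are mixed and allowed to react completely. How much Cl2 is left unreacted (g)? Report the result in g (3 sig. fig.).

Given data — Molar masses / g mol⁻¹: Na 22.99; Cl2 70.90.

24.2 g

n(Na) = 114.0 / 22.99 = 4.959 mol
n(Cl2) = 200.0 / 70.90 = 2.821 mol
n/ν for Na = 4.959/2 = 2.480
n/ν for Cl2 = 2.821/1 = 2.821
Smallest n/ν is Na → limiting reagent.
Cl2 consumed = (1/2) × 4.959 = 2.480 mol
Cl2 remaining = 2.821 − 2.480 = 0.3410 mol
mass = 0.3410 × 70.90 = 24.18 g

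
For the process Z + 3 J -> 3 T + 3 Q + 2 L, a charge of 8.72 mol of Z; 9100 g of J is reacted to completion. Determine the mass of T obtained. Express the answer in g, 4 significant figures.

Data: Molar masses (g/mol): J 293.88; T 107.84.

n(Z) = 8.720 mol
n(J) = 9100 / 293.88 = 30.97 mol
n/ν for Z = 8.720/1 = 8.720
n/ν for J = 30.97/3 = 10.32
Smallest n/ν is Z → limiting reagent.
n(T) = (3/1) × 8.720 = 26.16 mol
mass = 26.16 × 107.84 = 2821 g

2821 g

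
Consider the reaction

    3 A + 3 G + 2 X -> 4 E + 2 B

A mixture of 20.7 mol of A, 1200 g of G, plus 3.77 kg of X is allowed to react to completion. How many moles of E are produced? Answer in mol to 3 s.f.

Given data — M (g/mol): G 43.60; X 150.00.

n(A) = 20.70 mol
n(G) = 1200 / 43.60 = 27.52 mol
n(X) = 3.770×1000 / 150.00 = 25.13 mol
n/ν → A: 6.900, G: 9.173, X: 12.57; A is limiting.
n(E) = (4/3) × 20.70 = 27.60 mol

27.6 mol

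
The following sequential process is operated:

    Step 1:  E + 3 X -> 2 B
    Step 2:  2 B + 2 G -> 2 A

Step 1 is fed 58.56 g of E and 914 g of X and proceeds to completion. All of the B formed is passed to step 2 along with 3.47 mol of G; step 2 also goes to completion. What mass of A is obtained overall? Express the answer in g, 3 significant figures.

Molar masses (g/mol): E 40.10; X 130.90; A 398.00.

1160 g

Step 1:
n(E) = 58.56 / 40.10 = 1.460 mol
n(X) = 914.0 / 130.90 = 6.982 mol
n/ν for E = 1.460/1 = 1.460
n/ν for X = 6.982/3 = 2.327
Smallest n/ν is E → limiting reagent.
n(B) produced = (2/1) × 1.460 = 2.920 mol
Step 2:
n(B) available = 2.920 mol
n(G) = 3.470 mol
n/ν for B = 2.920/2 = 1.460
n/ν for G = 3.470/2 = 1.735
Smallest n/ν is B → limiting reagent.
n(A) = (2/2) × 2.920 = 2.920 mol
mass = 2.920 × 398.00 = 1162 g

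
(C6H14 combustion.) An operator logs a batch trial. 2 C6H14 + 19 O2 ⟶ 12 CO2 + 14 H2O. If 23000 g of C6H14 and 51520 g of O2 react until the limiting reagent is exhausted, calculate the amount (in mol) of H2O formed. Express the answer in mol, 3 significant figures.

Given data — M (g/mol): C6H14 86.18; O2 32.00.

n(C6H14) = 23000 / 86.18 = 266.9 mol
n(O2) = 51520 / 32.00 = 1610 mol
n/ν for C6H14 = 266.9/2 = 133.5
n/ν for O2 = 1610/19 = 84.74
Smallest n/ν is O2 → limiting reagent.
n(H2O) = (14/19) × 1610 = 1186 mol

1190 mol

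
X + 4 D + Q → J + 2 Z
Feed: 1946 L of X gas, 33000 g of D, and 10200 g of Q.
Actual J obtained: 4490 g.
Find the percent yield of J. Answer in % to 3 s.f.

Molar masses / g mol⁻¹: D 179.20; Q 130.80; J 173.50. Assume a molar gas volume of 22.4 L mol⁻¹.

56.2 %

n(X) = 1946 / 22.4 = 86.88 mol
n(D) = 33000 / 179.20 = 184.2 mol
n(Q) = 10200 / 130.80 = 77.98 mol
n/ν → X: 86.88, D: 46.05, Q: 77.98; D is limiting.
theoretical n(J) = (1/4) × 184.2 = 46.05 mol → 7990 g
% yield = 4490 / 7990 × 100 = 56.20 %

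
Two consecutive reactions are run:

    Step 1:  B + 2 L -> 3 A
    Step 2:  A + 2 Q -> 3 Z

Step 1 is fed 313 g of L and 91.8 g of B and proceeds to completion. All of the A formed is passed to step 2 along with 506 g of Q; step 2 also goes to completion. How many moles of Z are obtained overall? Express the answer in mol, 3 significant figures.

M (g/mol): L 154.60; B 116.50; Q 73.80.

Step 1:
n(L) = 313.0 / 154.60 = 2.025 mol
n(B) = 91.80 / 116.50 = 0.7880 mol
n/ν → L: 1.013, B: 0.7880; B is limiting.
n(A) produced = (3/1) × 0.7880 = 2.364 mol
Step 2:
n(A) available = 2.364 mol
n(Q) = 506.0 / 73.80 = 6.856 mol
n/ν → A: 2.364, Q: 3.428; A is limiting.
n(Z) = (3/1) × 2.364 = 7.092 mol

7.09 mol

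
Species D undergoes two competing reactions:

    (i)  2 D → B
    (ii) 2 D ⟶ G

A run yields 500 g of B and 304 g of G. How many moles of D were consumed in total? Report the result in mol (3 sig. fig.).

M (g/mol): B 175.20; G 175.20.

n(B) = 500 / 175.20 = 2.854 mol
n(G) = 304 / 175.20 = 1.735 mol
n(D) via (i) = (2/1)×2.854 = 5.708 mol
n(D) via (ii) = (2/1)×1.735 = 3.470 mol
total n(D) = 5.708 + 3.470 = 9.178 mol

9.18 mol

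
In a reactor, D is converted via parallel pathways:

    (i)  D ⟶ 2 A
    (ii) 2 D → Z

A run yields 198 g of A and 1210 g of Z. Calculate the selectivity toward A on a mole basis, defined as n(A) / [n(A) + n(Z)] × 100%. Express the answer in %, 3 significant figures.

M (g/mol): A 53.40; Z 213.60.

39.6 %

n(A) = 198 / 53.40 = 3.708 mol
n(Z) = 1210 / 213.60 = 5.665 mol
selectivity = 3.708/(3.708+5.665) × 100 = 39.56 %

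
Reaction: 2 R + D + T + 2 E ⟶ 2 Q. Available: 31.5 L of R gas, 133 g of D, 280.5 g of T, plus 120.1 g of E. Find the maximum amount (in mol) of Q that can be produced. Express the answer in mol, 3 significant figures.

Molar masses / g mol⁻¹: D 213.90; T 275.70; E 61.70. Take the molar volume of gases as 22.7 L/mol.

n(R) = 31.50 / 22.7 = 1.388 mol
n(D) = 133.0 / 213.90 = 0.6218 mol
n(T) = 280.5 / 275.70 = 1.017 mol
n(E) = 120.1 / 61.70 = 1.947 mol
n/ν for R = 1.388/2 = 0.6940
n/ν for D = 0.6218/1 = 0.6218
n/ν for T = 1.017/1 = 1.017
n/ν for E = 1.947/2 = 0.9735
Smallest n/ν is D → limiting reagent.
n(Q) = (2/1) × 0.6218 = 1.244 mol

1.24 mol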